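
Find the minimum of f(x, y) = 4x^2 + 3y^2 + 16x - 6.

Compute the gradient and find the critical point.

f(x,y) = 4x^2 + 3y^2 + 16x - 6
df/dx = 8x + (16) = 0  =>  x = -2
df/dy = 6y + (0) = 0  =>  y = 0
f(-2, 0) = 4*(-2)^2 + 3*(0)^2 + 16*(-2) + -6 = -22
Hessian is diagonal with entries 8, 6 > 0, so this is a minimum.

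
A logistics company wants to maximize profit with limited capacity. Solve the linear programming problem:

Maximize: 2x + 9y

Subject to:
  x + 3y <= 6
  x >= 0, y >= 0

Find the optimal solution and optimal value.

The feasible region has vertices at [(0, 0), (6, 0), (0, 2)].
Checking objective 2x + 9y at each vertex:
  (0, 0): 2*0 + 9*0 = 0
  (6, 0): 2*6 + 9*0 = 12
  (0, 2): 2*0 + 9*2 = 18
Maximum is 18 at (0, 2).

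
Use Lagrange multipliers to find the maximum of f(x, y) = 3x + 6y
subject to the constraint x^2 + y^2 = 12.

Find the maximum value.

Set up Lagrange conditions: grad f = lambda * grad g
  3 = 2*lambda*x
  6 = 2*lambda*y
From these: x/y = 3/6, so x = 3t, y = 6t for some t.
Substitute into constraint: (3t)^2 + (6t)^2 = 12
  t^2 * 45 = 12
  t = sqrt(12/45)
Maximum = 3*x + 6*y = (3^2 + 6^2)*t = 45 * sqrt(12/45) = sqrt(540)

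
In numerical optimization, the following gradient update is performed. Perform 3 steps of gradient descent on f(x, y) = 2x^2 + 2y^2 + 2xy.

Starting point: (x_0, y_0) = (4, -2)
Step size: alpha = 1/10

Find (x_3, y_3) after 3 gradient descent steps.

f(x,y) = 2x^2 + 2y^2 + 2xy
grad_x = 4x + 2y, grad_y = 4y + 2x
Step 1: grad = (12, 0), (14/5, -2)
Step 2: grad = (36/5, -12/5), (52/25, -44/25)
Step 3: grad = (24/5, -72/25), (8/5, -184/125)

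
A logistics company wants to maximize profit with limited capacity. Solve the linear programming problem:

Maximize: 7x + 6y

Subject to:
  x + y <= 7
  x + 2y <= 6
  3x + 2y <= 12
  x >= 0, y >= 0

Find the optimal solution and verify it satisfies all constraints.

Feasible vertices: (0, 0), (0, 3), (3, 3/2), (4, 0)
Objective 7x + 6y at each vertex:
  (0, 0): 0
  (0, 3): 18
  (3, 3/2): 30
  (4, 0): 28
Maximum is 30 at (3, 3/2).
Verify constraints at (x, y) = (3, 3/2):
  1*3 + 1*(3/2) = 9/2 <= 7
  1*3 + 2*(3/2) = 6 <= 6 (active)
  3*3 + 2*(3/2) = 12 <= 12 (active)
  x = 3 >= 0, y = 3/2 >= 0. All constraints satisfied.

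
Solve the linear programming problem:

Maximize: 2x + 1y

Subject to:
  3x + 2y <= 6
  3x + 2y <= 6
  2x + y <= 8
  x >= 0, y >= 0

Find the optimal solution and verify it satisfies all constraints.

Feasible vertices: (0, 0), (0, 3), (2, 0)
Objective 2x + 1y at each vertex:
  (0, 0): 0
  (0, 3): 3
  (2, 0): 4
Maximum is 4 at (2, 0).
Verify constraints at (x, y) = (2, 0):
  3*2 + 2*0 = 6 <= 6 (active)
  3*2 + 2*0 = 6 <= 6 (active)
  2*2 + 1*0 = 4 <= 8
  x = 2 >= 0, y = 0 >= 0. All constraints satisfied.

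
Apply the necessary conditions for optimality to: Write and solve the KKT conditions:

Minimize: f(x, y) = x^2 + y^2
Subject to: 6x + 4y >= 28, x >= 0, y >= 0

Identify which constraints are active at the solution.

KKT conditions for min x^2 + y^2 s.t. 6x + 4y >= 28, x >= 0, y >= 0:
Stationarity: 2x = mu*6 + mu_x, 2y = mu*4 + mu_y, with mu, mu_x, mu_y >= 0
Complementary slackness: mu*(6x + 4y - 28) = 0, mu_x*x = 0, mu_y*y = 0
(0, 0) is infeasible (6*0 + 4*0 < 28), so if mu = 0 stationarity would force x = mu_x/2 >= 0, y = mu_y/2 >= 0 with mu_x*x = mu_y*y = 0, i.e. x = y = 0: contradiction. Hence mu > 0 and 6x + 4y = 28 is active.
Try x > 0, y > 0 (so mu_x = mu_y = 0): x = 6*mu/2, y = 4*mu/2
Substitute: 6*(6*mu/2) + 4*(4*mu/2) = 28
  mu*52/2 = 28 => mu = 14/13
x* = 42/13 > 0, y* = 28/13 > 0, consistent with mu_x = mu_y = 0.
f is convex and the constraints are linear, so this KKT point is the global minimum.
f* = 196/13
Active constraints: 6x + 4y >= 28 (holds with equality, mu = 14/13 > 0); x >= 0 and y >= 0 are inactive (mu_x = mu_y = 0).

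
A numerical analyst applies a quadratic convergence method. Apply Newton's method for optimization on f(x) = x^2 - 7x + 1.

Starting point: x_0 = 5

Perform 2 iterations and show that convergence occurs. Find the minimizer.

f(x) = x^2 - 7x + 1, f'(x) = 2x + (-7), f''(x) = 2
Step 1: f'(5) = 3, x_1 = 5 - 3/2 = 7/2
Step 2: f'(7/2) = 0, x_2 = 7/2 (converged)
Newton's method converges in 1 step for quadratics.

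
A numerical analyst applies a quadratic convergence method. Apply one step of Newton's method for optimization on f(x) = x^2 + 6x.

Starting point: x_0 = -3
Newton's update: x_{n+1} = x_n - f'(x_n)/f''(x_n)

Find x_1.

f(x) = x^2 + 6x
f'(x) = 2x + (6), f''(x) = 2
Newton step: x_1 = x_0 - f'(x_0)/f''(x_0)
f'(-3) = 0
x_1 = -3 - 0/2 = -3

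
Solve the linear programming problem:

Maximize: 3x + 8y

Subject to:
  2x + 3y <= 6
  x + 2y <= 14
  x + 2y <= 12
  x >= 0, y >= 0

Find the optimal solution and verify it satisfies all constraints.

Feasible vertices: (0, 0), (0, 2), (3, 0)
Objective 3x + 8y at each vertex:
  (0, 0): 0
  (0, 2): 16
  (3, 0): 9
Maximum is 16 at (0, 2).
Verify constraints at (x, y) = (0, 2):
  2*0 + 3*2 = 6 <= 6 (active)
  1*0 + 2*2 = 4 <= 14
  1*0 + 2*2 = 4 <= 12
  x = 0 >= 0, y = 2 >= 0. All constraints satisfied.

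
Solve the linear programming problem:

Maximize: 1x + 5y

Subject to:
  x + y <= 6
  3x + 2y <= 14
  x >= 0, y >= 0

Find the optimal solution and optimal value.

Feasible vertices: (0, 0), (0, 6), (2, 4), (14/3, 0)
Objective 1x + 5y at each:
  (0, 0): 0
  (0, 6): 30
  (2, 4): 22
  (14/3, 0): 14/3
Maximum is 30 at (0, 6).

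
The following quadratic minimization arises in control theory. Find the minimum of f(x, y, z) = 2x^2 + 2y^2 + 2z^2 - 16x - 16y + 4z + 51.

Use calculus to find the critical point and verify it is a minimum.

f(x,y,z) = 2x^2 + 2y^2 + 2z^2 - 16x - 16y + 4z + 51
df/dx = 4x + (-16) = 0 => x = 4
df/dy = 4y + (-16) = 0 => y = 4
df/dz = 4z + (4) = 0 => z = -1
f(4,4,-1) = 2*(4)^2 + 2*(4)^2 + 2*(-1)^2 + -16*(4) + -16*(4) + 4*(-1) + 51 = -15
Hessian is diagonal with entries 4, 4, 4 > 0, confirmed minimum.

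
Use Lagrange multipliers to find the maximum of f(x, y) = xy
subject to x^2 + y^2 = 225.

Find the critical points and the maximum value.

Lagrange conditions: y = 2*lambda*x and x = 2*lambda*y
If x = 0 then y = 0, violating the constraint, so x, y != 0.
Dividing: y/x = x/y => x^2 = y^2 => y = x or y = -x
Constraint: 2x^2 = 225 => x^2 = 225/2 => x = +/-sqrt(225/2)
Critical points: (sqrt(225/2), sqrt(225/2)), (-sqrt(225/2), -sqrt(225/2)), (sqrt(225/2), -sqrt(225/2)), (-sqrt(225/2), sqrt(225/2))
  y = x:  xy = x^2 = 225/2  at (sqrt(225/2), sqrt(225/2)) and (-sqrt(225/2), -sqrt(225/2))
  y = -x: xy = -x^2 = -225/2 at (sqrt(225/2), -sqrt(225/2)) and (-sqrt(225/2), sqrt(225/2))
Maximum xy = 225/2 at (sqrt(225/2), sqrt(225/2)) and (-sqrt(225/2), -sqrt(225/2))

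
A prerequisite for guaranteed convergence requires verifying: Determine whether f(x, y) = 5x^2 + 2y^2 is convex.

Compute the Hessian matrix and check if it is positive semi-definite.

f(x,y) = 5x^2 + 2y^2
Hessian H = [[10, 0], [0, 4]]
trace(H) = 14, det(H) = 40
Eigenvalues: (14 +/- sqrt(36)) / 2 = 10, 4
Since both eigenvalues > 0, f is convex.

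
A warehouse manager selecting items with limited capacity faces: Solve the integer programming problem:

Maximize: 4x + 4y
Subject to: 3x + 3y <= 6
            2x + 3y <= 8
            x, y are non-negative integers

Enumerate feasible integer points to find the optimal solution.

Constraint 1: 3x + 3y <= 6
Constraint 2: 2x + 3y <= 8
Feasible x range (need y >= 0): 0 <= x <= min(6/3, 8/2) => x in {0, ..., 2}.
Enumerate feasible integer points row by row (the coefficient of y is 4 > 0, so for each x the largest feasible y gives the best value):
  x = 0: y <= min((6 - 3*0)/3, (8 - 2*0)/3) => y in {0, ..., 2}; best 4*0 + 4*2 = 8
  x = 1: y <= min((6 - 3*1)/3, (8 - 2*1)/3) => y in {0, ..., 1}; best 4*1 + 4*1 = 8
  x = 2: y <= min((6 - 3*2)/3, (8 - 2*2)/3) => y in {0}; best 4*2 + 4*0 = 8
The maximum 4x + 4y = 8 is achieved at x = 0, y = 2.
(The same value 8 is also attained at (1, 1), (2, 0).)
Check: 3*0 + 3*2 = 6 <= 6 and 2*0 + 3*2 = 6 <= 8.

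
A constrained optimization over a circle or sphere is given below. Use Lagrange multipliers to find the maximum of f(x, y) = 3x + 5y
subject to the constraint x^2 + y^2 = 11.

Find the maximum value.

Set up Lagrange conditions: grad f = lambda * grad g
  3 = 2*lambda*x
  5 = 2*lambda*y
From these: x/y = 3/5, so x = 3t, y = 5t for some t.
Substitute into constraint: (3t)^2 + (5t)^2 = 11
  t^2 * 34 = 11
  t = sqrt(11/34)
Maximum = 3*x + 5*y = (3^2 + 5^2)*t = 34 * sqrt(11/34) = sqrt(374)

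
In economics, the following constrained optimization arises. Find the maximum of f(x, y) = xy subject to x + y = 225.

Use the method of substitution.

Substitute y = 225 - x into f(x,y) = xy:
g(x) = x(225 - x) = 225x - x^2
g'(x) = 225 - 2x = 0  =>  x = 225/2
y = 225 - 225/2 = 225/2
Maximum value = (225/2) * (225/2) = 50625/4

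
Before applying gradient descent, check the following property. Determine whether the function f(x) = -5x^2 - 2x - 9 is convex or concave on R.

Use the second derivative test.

f(x) = -5x^2 - 2x - 9
f'(x) = -10x - 2
f''(x) = -10
Since f''(x) = -10 < 0 for all x, f is concave on R.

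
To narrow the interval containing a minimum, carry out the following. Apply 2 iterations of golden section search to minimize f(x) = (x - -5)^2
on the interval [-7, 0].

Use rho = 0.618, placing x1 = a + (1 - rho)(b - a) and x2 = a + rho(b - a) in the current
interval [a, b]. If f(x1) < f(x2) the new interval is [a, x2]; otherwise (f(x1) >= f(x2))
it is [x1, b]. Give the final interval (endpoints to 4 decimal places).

Golden section search for min of f(x) = (x - -5)^2 on [-7, 0].
Each step: x1 = a + (1 - rho)(b - a), x2 = a + rho(b - a); if f(x1) < f(x2) keep [a, x2], otherwise keep [x1, b].
Step 1: [-7.0000, 0.0000], x1=-4.3260 (f=0.4543), x2=-2.6740 (f=5.4103); f(x1) < f(x2) => keep [-7.0000, -2.6740]
Step 2: [-7.0000, -2.6740], x1=-5.3475 (f=0.1207), x2=-4.3265 (f=0.4536); f(x1) < f(x2) => keep [-7.0000, -4.3265]
Final interval: [-7.0000, -4.3265]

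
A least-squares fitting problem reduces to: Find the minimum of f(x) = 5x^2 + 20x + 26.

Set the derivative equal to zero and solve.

f(x) = 5x^2 + 20x + 26
f'(x) = 10x + (20) = 0
x = -20/10 = -2
f(-2) = 6
Since f''(x) = 10 > 0, this is a minimum.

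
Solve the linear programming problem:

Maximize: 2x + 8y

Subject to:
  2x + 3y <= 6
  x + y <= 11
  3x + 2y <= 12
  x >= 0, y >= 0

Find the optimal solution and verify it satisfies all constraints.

Feasible vertices: (0, 0), (0, 2), (3, 0)
Objective 2x + 8y at each vertex:
  (0, 0): 0
  (0, 2): 16
  (3, 0): 6
Maximum is 16 at (0, 2).
Verify constraints at (x, y) = (0, 2):
  2*0 + 3*2 = 6 <= 6 (active)
  1*0 + 1*2 = 2 <= 11
  3*0 + 2*2 = 4 <= 12
  x = 0 >= 0, y = 2 >= 0. All constraints satisfied.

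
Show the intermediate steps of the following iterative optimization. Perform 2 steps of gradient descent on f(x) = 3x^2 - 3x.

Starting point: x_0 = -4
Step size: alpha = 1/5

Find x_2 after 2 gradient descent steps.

f(x) = 3x^2 - 3x, f'(x) = 6x + (-3)
Step 1: f'(-4) = -27, x_1 = -4 - 1/5 * -27 = 7/5
Step 2: f'(7/5) = 27/5, x_2 = 7/5 - 1/5 * 27/5 = 8/25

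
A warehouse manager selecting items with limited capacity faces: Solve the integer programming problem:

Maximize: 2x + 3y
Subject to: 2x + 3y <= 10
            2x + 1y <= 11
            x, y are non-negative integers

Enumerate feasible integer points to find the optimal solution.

Constraint 1: 2x + 3y <= 10
Constraint 2: 2x + 1y <= 11
Feasible x range (need y >= 0): 0 <= x <= min(10/2, 11/2) => x in {0, ..., 5}.
Enumerate feasible integer points row by row (the coefficient of y is 3 > 0, so for each x the largest feasible y gives the best value):
  x = 0: y <= min((10 - 2*0)/3, (11 - 2*0)/1) => y in {0, ..., 3}; best 2*0 + 3*3 = 9
  x = 1: y <= min((10 - 2*1)/3, (11 - 2*1)/1) => y in {0, ..., 2}; best 2*1 + 3*2 = 8
  x = 2: y <= min((10 - 2*2)/3, (11 - 2*2)/1) => y in {0, ..., 2}; best 2*2 + 3*2 = 10
  x = 3: y <= min((10 - 2*3)/3, (11 - 2*3)/1) => y in {0, ..., 1}; best 2*3 + 3*1 = 9
  x = 4: y <= min((10 - 2*4)/3, (11 - 2*4)/1) => y in {0}; best 2*4 + 3*0 = 8
  x = 5: y <= min((10 - 2*5)/3, (11 - 2*5)/1) => y in {0}; best 2*5 + 3*0 = 10
The maximum 2x + 3y = 10 is achieved at x = 2, y = 2.
(The same value 10 is also attained at (5, 0).)
Check: 2*2 + 3*2 = 10 <= 10 and 2*2 + 1*2 = 6 <= 11.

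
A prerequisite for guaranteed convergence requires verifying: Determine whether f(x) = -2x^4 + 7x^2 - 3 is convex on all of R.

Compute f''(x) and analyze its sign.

f(x) = -2x^4 + 7x^2 - 3
f'(x) = -8x^3 + 14x
f''(x) = -24x^2 + 14
f''(x) = -24x^2 + 14 -> -inf as |x| -> inf
Therefore, f is not globally convex on R.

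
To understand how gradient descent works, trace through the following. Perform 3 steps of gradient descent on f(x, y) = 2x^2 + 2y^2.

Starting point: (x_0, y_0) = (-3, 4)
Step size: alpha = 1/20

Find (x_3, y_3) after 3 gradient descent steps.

f(x,y) = 2x^2 + 2y^2
grad_x = 4x + 0y, grad_y = 4y + 0x
Step 1: grad = (-12, 16), (-12/5, 16/5)
Step 2: grad = (-48/5, 64/5), (-48/25, 64/25)
Step 3: grad = (-192/25, 256/25), (-192/125, 256/125)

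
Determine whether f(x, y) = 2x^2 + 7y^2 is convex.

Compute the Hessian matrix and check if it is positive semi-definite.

f(x,y) = 2x^2 + 7y^2
Hessian H = [[4, 0], [0, 14]]
trace(H) = 18, det(H) = 56
Eigenvalues: (18 +/- sqrt(100)) / 2 = 14, 4
Since both eigenvalues > 0, f is convex.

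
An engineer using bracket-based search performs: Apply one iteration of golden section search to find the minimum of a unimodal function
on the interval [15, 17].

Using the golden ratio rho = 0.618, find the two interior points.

Golden section search on [15, 17].
Golden ratio rho = 0.618 (approx).
Interior points:
  x_1 = 15 + (1-0.618)*2 = 15.7640
  x_2 = 15 + 0.618*2 = 16.2360
Compare f(x_1) and f(x_2) to determine which subinterval to keep.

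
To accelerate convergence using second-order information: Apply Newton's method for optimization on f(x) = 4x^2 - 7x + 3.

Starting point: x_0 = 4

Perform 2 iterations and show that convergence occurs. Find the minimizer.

f(x) = 4x^2 - 7x + 3, f'(x) = 8x + (-7), f''(x) = 8
Step 1: f'(4) = 25, x_1 = 4 - 25/8 = 7/8
Step 2: f'(7/8) = 0, x_2 = 7/8 (converged)
Newton's method converges in 1 step for quadratics.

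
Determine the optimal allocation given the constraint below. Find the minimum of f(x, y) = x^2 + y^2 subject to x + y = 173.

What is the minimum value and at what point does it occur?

Substitute y = 173 - x into f(x,y) = x^2 + y^2:
g(x) = x^2 + (173 - x)^2 = 2x^2 - 346x + 29929
g'(x) = 4x - 346 = 0  =>  x = 173/2
y = 173 - 173/2 = 173/2
Minimum value = (173/2)^2 + (173/2)^2 = 29929/2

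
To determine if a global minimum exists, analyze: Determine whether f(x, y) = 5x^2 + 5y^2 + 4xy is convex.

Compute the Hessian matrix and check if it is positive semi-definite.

f(x,y) = 5x^2 + 5y^2 + 4xy
Hessian H = [[10, 4], [4, 10]]
trace(H) = 20, det(H) = 84
Eigenvalues: (20 +/- sqrt(64)) / 2 = 14, 6
Since both eigenvalues > 0, f is convex.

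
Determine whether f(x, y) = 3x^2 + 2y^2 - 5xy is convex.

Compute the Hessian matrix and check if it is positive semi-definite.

f(x,y) = 3x^2 + 2y^2 - 5xy
Hessian H = [[6, -5], [-5, 4]]
trace(H) = 10, det(H) = -1
Eigenvalues: (10 +/- sqrt(104)) / 2 = 10.1, -0.09902
Since not both eigenvalues positive, f is neither convex nor concave.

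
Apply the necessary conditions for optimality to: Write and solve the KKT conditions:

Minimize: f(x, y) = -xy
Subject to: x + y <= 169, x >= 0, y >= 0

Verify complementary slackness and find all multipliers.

Problem: min -xy s.t. x + y <= 169 (multiplier lambda), x >= 0 (mu_x), y >= 0 (mu_y)
KKT stationarity: -y + lambda - mu_x = 0, -x + lambda - mu_y = 0, with lambda, mu_x, mu_y >= 0
Complementary slackness: lambda*(x + y - 169) = 0, mu_x*x = 0, mu_y*y = 0
If lambda = 0: y = -mu_x <= 0 and x = -mu_y <= 0 force x = y = 0 with f = 0; but x = y = 169/2 is feasible with f = -28561/4 < 0, so this is not the minimum. Hence lambda > 0 and x + y = 169.
Try x > 0, y > 0 (so mu_x = mu_y = 0): y = lambda, x = lambda => x = y = lambda
x + y = 169 => 2*lambda = 169 => lambda = 169/2
x* = y* = 169/2 > 0, consistent with mu_x = mu_y = 0.
(Any feasible point with x = 0 or y = 0 has f = 0 > -28561/4, so the minimum is not on those boundaries.)
min(-xy) = -28561/4 (i.e. max xy = 28561/4)
Multipliers: lambda = 169/2, mu_x = 0, mu_y = 0
Complementary slackness: lambda*(x + y - 169) = 169/2*(169/2 + 169/2 - 169) = 0, mu_x*x = 0*169/2 = 0, mu_y*y = 0*169/2 = 0. Satisfied.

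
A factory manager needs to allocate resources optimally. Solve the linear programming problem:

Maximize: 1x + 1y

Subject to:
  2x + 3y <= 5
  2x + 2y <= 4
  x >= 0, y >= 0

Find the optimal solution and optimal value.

Feasible vertices: (0, 0), (0, 5/3), (1, 1), (2, 0)
Objective 1x + 1y at each:
  (0, 0): 0
  (0, 5/3): 5/3
  (1, 1): 2
  (2, 0): 2
Maximum is 2 at (1, 1).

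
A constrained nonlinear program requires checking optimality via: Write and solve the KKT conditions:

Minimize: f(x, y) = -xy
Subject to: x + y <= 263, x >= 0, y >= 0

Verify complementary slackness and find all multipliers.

Problem: min -xy s.t. x + y <= 263 (multiplier lambda), x >= 0 (mu_x), y >= 0 (mu_y)
KKT stationarity: -y + lambda - mu_x = 0, -x + lambda - mu_y = 0, with lambda, mu_x, mu_y >= 0
Complementary slackness: lambda*(x + y - 263) = 0, mu_x*x = 0, mu_y*y = 0
If lambda = 0: y = -mu_x <= 0 and x = -mu_y <= 0 force x = y = 0 with f = 0; but x = y = 263/2 is feasible with f = -69169/4 < 0, so this is not the minimum. Hence lambda > 0 and x + y = 263.
Try x > 0, y > 0 (so mu_x = mu_y = 0): y = lambda, x = lambda => x = y = lambda
x + y = 263 => 2*lambda = 263 => lambda = 263/2
x* = y* = 263/2 > 0, consistent with mu_x = mu_y = 0.
(Any feasible point with x = 0 or y = 0 has f = 0 > -69169/4, so the minimum is not on those boundaries.)
min(-xy) = -69169/4 (i.e. max xy = 69169/4)
Multipliers: lambda = 263/2, mu_x = 0, mu_y = 0
Complementary slackness: lambda*(x + y - 263) = 263/2*(263/2 + 263/2 - 263) = 0, mu_x*x = 0*263/2 = 0, mu_y*y = 0*263/2 = 0. Satisfied.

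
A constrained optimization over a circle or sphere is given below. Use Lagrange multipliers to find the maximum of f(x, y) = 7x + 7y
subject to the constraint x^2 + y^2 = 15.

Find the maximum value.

Set up Lagrange conditions: grad f = lambda * grad g
  7 = 2*lambda*x
  7 = 2*lambda*y
From these: x/y = 7/7, so x = 7t, y = 7t for some t.
Substitute into constraint: (7t)^2 + (7t)^2 = 15
  t^2 * 98 = 15
  t = sqrt(15/98)
Maximum = 7*x + 7*y = (7^2 + 7^2)*t = 98 * sqrt(15/98) = sqrt(1470)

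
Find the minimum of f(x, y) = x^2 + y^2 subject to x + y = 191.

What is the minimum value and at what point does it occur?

Substitute y = 191 - x into f(x,y) = x^2 + y^2:
g(x) = x^2 + (191 - x)^2 = 2x^2 - 382x + 36481
g'(x) = 4x - 382 = 0  =>  x = 191/2
y = 191 - 191/2 = 191/2
Minimum value = (191/2)^2 + (191/2)^2 = 36481/2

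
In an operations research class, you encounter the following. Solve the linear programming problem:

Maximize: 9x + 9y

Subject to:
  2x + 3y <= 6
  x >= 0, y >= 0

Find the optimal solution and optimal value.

The feasible region has vertices at [(0, 0), (3, 0), (0, 2)].
Checking objective 9x + 9y at each vertex:
  (0, 0): 9*0 + 9*0 = 0
  (3, 0): 9*3 + 9*0 = 27
  (0, 2): 9*0 + 9*2 = 18
Maximum is 27 at (3, 0).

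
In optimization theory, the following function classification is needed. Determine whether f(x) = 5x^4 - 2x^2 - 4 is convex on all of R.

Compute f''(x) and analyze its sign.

f(x) = 5x^4 - 2x^2 - 4
f'(x) = 20x^3 + -4x
f''(x) = 60x^2 + -4
f''(0) = -4 < 0, so not convex near x = 0
Therefore, f is not globally convex on R.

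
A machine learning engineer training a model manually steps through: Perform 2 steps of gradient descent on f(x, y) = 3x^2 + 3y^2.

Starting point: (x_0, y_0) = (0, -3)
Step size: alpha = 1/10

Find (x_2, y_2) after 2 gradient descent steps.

f(x,y) = 3x^2 + 3y^2
grad_x = 6x + 0y, grad_y = 6y + 0x
Step 1: grad = (0, -18), (0, -6/5)
Step 2: grad = (0, -36/5), (0, -12/25)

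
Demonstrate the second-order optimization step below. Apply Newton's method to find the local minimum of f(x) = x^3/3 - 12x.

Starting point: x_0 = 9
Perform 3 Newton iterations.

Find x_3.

f(x) = x^3/3 - 12x
f'(x) = x^2 - 12, f''(x) = 2x
Newton update: x_{n+1} = x_n - (x_n^2 - 12)/(2*x_n)
Step 1: x_0 = 9, f'=69, f''=18, x_1 = 31/6
Step 2: x_1 = 31/6, f'=529/36, f''=31/3, x_2 = 1393/372
Step 3: x_2 = 1393/372, f'=279841/138384, f''=1393/186, x_3 = 3601057/1036392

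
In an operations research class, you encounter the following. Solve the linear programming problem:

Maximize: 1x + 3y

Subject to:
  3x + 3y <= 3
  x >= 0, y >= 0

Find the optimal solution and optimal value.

The feasible region has vertices at [(0, 0), (1, 0), (0, 1)].
Checking objective 1x + 3y at each vertex:
  (0, 0): 1*0 + 3*0 = 0
  (1, 0): 1*1 + 3*0 = 1
  (0, 1): 1*0 + 3*1 = 3
Maximum is 3 at (0, 1).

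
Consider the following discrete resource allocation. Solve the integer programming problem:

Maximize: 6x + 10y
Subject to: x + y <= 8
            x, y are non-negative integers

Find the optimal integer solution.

Objective: 6x + 10y, constraint: x + y <= 8
Coefficient of y is 10 > coefficient of x is 6, so allocate the entire budget to y.
Optimal: x = 0, y = 8, value = 80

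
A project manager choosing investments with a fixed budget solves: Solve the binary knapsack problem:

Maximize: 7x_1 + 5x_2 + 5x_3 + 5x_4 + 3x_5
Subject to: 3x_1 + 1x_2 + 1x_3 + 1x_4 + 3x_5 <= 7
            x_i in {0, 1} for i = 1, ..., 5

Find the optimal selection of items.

Items: item 1 (v=7, w=3), item 2 (v=5, w=1), item 3 (v=5, w=1), item 4 (v=5, w=1), item 5 (v=3, w=3)
Capacity: 7
Checking all 32 subsets (w = total weight, v = total value):
  {}: w = 0, v = 0
  {1}: w = 3, v = 7
  {2}: w = 1, v = 5
  {3}: w = 1, v = 5
  {4}: w = 1, v = 5
  {5}: w = 3, v = 3
  {1, 2}: w = 4, v = 12
  {1, 3}: w = 4, v = 12
  {1, 4}: w = 4, v = 12
  {1, 5}: w = 6, v = 10
  {2, 3}: w = 2, v = 10
  {2, 4}: w = 2, v = 10
  {2, 5}: w = 4, v = 8
  {3, 4}: w = 2, v = 10
  {3, 5}: w = 4, v = 8
  {4, 5}: w = 4, v = 8
  {1, 2, 3}: w = 5, v = 17
  {1, 2, 4}: w = 5, v = 17
  {1, 2, 5}: w = 7, v = 15
  {1, 3, 4}: w = 5, v = 17
  {1, 3, 5}: w = 7, v = 15
  {1, 4, 5}: w = 7, v = 15
  {2, 3, 4}: w = 3, v = 15
  {2, 3, 5}: w = 5, v = 13
  {2, 4, 5}: w = 5, v = 13
  {3, 4, 5}: w = 5, v = 13
  {1, 2, 3, 4}: w = 6, v = 22
  {1, 2, 3, 5}: w = 8 > 7, infeasible
  {1, 2, 4, 5}: w = 8 > 7, infeasible
  {1, 3, 4, 5}: w = 8 > 7, infeasible
  {2, 3, 4, 5}: w = 6, v = 18
  {1, 2, 3, 4, 5}: w = 9 > 7, infeasible
Best feasible subset: items [1, 2, 3, 4]
Total weight: 6 <= 7, total value: 22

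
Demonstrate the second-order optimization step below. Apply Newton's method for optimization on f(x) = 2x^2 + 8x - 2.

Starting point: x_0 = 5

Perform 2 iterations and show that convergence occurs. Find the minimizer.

f(x) = 2x^2 + 8x - 2, f'(x) = 4x + (8), f''(x) = 4
Step 1: f'(5) = 28, x_1 = 5 - 28/4 = -2
Step 2: f'(-2) = 0, x_2 = -2 (converged)
Newton's method converges in 1 step for quadratics.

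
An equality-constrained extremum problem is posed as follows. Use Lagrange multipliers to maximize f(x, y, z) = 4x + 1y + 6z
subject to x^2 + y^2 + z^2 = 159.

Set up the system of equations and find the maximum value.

Lagrange conditions: 4 = 2*lambda*x, 1 = 2*lambda*y, 6 = 2*lambda*z
So x:4 = y:1 = z:6, i.e. x = 4t, y = 1t, z = 6t
Constraint: t^2*(4^2 + 1^2 + 6^2) = 159
  t^2 * 53 = 159  =>  t = sqrt(3)
Maximum = 4*4t + 1*1t + 6*6t = 53*sqrt(3) = sqrt(8427)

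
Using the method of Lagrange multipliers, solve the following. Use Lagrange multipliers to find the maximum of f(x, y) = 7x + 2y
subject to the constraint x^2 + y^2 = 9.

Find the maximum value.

Set up Lagrange conditions: grad f = lambda * grad g
  7 = 2*lambda*x
  2 = 2*lambda*y
From these: x/y = 7/2, so x = 7t, y = 2t for some t.
Substitute into constraint: (7t)^2 + (2t)^2 = 9
  t^2 * 53 = 9
  t = sqrt(9/53)
Maximum = 7*x + 2*y = (7^2 + 2^2)*t = 53 * sqrt(9/53) = sqrt(477)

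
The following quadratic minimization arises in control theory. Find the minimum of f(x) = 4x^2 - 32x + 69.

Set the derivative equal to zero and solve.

f(x) = 4x^2 - 32x + 69
f'(x) = 8x + (-32) = 0
x = 32/8 = 4
f(4) = 5
Since f''(x) = 8 > 0, this is a minimum.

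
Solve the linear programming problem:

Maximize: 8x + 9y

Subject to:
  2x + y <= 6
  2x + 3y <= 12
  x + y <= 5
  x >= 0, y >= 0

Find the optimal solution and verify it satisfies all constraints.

Feasible vertices: (0, 0), (0, 4), (3/2, 3), (3, 0)
Objective 8x + 9y at each vertex:
  (0, 0): 0
  (0, 4): 36
  (3/2, 3): 39
  (3, 0): 24
Maximum is 39 at (3/2, 3).
Verify constraints at (x, y) = (3/2, 3):
  2*(3/2) + 1*3 = 6 <= 6 (active)
  2*(3/2) + 3*3 = 12 <= 12 (active)
  1*(3/2) + 1*3 = 9/2 <= 5
  x = 3/2 >= 0, y = 3 >= 0. All constraints satisfied.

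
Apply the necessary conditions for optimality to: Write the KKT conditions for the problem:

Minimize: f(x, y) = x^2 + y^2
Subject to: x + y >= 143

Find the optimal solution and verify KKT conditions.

KKT conditions for min x^2 + y^2 s.t. x + y >= 143:
Stationarity: 2x = mu, 2y = mu
So x = y = mu/2.
Complementary slackness: mu*(x + y - 143) = 0
Primal feasibility: x + y >= 143; dual feasibility: mu >= 0
If mu = 0 then x = y = 0, but 0 + 0 < 143 is infeasible, so the constraint is active.
Constraint active: x + y = 2*(mu/2) = 143 => mu = 143
x = y = 143/2, f = 20449/2
Verify: stationarity 2*(143/2) = 143 = mu; primal 143/2 + 143/2 = 143 >= 143; dual mu = 143 >= 0; complementary slackness 143*(143 - 143) = 0. All KKT conditions hold.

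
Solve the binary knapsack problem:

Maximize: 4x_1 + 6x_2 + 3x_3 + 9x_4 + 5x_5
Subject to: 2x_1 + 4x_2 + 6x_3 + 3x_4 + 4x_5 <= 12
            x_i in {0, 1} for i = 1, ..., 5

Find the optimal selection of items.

Items: item 1 (v=4, w=2), item 2 (v=6, w=4), item 3 (v=3, w=6), item 4 (v=9, w=3), item 5 (v=5, w=4)
Capacity: 12
Checking all 32 subsets (w = total weight, v = total value):
  {}: w = 0, v = 0
  {1}: w = 2, v = 4
  {2}: w = 4, v = 6
  {3}: w = 6, v = 3
  {4}: w = 3, v = 9
  {5}: w = 4, v = 5
  {1, 2}: w = 6, v = 10
  {1, 3}: w = 8, v = 7
  {1, 4}: w = 5, v = 13
  {1, 5}: w = 6, v = 9
  {2, 3}: w = 10, v = 9
  {2, 4}: w = 7, v = 15
  {2, 5}: w = 8, v = 11
  {3, 4}: w = 9, v = 12
  {3, 5}: w = 10, v = 8
  {4, 5}: w = 7, v = 14
  {1, 2, 3}: w = 12, v = 13
  {1, 2, 4}: w = 9, v = 19
  {1, 2, 5}: w = 10, v = 15
  {1, 3, 4}: w = 11, v = 16
  {1, 3, 5}: w = 12, v = 12
  {1, 4, 5}: w = 9, v = 18
  {2, 3, 4}: w = 13 > 12, infeasible
  {2, 3, 5}: w = 14 > 12, infeasible
  {2, 4, 5}: w = 11, v = 20
  {3, 4, 5}: w = 13 > 12, infeasible
  {1, 2, 3, 4}: w = 15 > 12, infeasible
  {1, 2, 3, 5}: w = 16 > 12, infeasible
  {1, 2, 4, 5}: w = 13 > 12, infeasible
  {1, 3, 4, 5}: w = 15 > 12, infeasible
  {2, 3, 4, 5}: w = 17 > 12, infeasible
  {1, 2, 3, 4, 5}: w = 19 > 12, infeasible
Best feasible subset: items [2, 4, 5]
Total weight: 11 <= 12, total value: 20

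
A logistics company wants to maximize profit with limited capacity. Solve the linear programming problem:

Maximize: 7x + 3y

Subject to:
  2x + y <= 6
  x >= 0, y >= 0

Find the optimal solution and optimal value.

The feasible region has vertices at [(0, 0), (3, 0), (0, 6)].
Checking objective 7x + 3y at each vertex:
  (0, 0): 7*0 + 3*0 = 0
  (3, 0): 7*3 + 3*0 = 21
  (0, 6): 7*0 + 3*6 = 18
Maximum is 21 at (3, 0).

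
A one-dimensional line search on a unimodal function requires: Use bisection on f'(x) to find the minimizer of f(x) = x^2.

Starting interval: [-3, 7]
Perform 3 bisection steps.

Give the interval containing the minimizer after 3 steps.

Finding critical point of f(x) = x^2 using bisection on f'(x) = 2x + 0.
f'(x) = 0 when x = 0.
Starting interval: [-3, 7]
Step 1: mid = 2, f'(mid) = 4, new interval = [-3, 2]
Step 2: mid = -1/2, f'(mid) = -1, new interval = [-1/2, 2]
Step 3: mid = 3/4, f'(mid) = 3/2, new interval = [-1/2, 3/4]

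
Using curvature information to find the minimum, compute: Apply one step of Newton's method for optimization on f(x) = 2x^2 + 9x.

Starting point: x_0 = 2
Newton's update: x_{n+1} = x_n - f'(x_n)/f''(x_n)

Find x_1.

f(x) = 2x^2 + 9x
f'(x) = 4x + (9), f''(x) = 4
Newton step: x_1 = x_0 - f'(x_0)/f''(x_0)
f'(2) = 17
x_1 = 2 - 17/4 = -9/4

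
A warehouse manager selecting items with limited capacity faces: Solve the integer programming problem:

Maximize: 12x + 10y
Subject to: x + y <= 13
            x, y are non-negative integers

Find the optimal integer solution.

Objective: 12x + 10y, constraint: x + y <= 13
Coefficient of x is 12 >= coefficient of y is 10, so allocate the entire budget to x.
Optimal: x = 13, y = 0, value = 156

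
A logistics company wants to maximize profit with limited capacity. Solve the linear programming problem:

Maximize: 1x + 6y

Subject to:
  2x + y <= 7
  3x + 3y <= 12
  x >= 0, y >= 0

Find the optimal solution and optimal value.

Feasible vertices: (0, 0), (0, 4), (3, 1), (7/2, 0)
Objective 1x + 6y at each:
  (0, 0): 0
  (0, 4): 24
  (3, 1): 9
  (7/2, 0): 7/2
Maximum is 24 at (0, 4).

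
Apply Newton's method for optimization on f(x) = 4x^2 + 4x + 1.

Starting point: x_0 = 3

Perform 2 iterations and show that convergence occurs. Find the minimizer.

f(x) = 4x^2 + 4x + 1, f'(x) = 8x + (4), f''(x) = 8
Step 1: f'(3) = 28, x_1 = 3 - 28/8 = -1/2
Step 2: f'(-1/2) = 0, x_2 = -1/2 (converged)
Newton's method converges in 1 step for quadratics.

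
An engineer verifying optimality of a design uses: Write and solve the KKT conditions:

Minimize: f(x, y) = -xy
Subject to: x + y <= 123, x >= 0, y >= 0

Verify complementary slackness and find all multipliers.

Problem: min -xy s.t. x + y <= 123 (multiplier lambda), x >= 0 (mu_x), y >= 0 (mu_y)
KKT stationarity: -y + lambda - mu_x = 0, -x + lambda - mu_y = 0, with lambda, mu_x, mu_y >= 0
Complementary slackness: lambda*(x + y - 123) = 0, mu_x*x = 0, mu_y*y = 0
If lambda = 0: y = -mu_x <= 0 and x = -mu_y <= 0 force x = y = 0 with f = 0; but x = y = 123/2 is feasible with f = -15129/4 < 0, so this is not the minimum. Hence lambda > 0 and x + y = 123.
Try x > 0, y > 0 (so mu_x = mu_y = 0): y = lambda, x = lambda => x = y = lambda
x + y = 123 => 2*lambda = 123 => lambda = 123/2
x* = y* = 123/2 > 0, consistent with mu_x = mu_y = 0.
(Any feasible point with x = 0 or y = 0 has f = 0 > -15129/4, so the minimum is not on those boundaries.)
min(-xy) = -15129/4 (i.e. max xy = 15129/4)
Multipliers: lambda = 123/2, mu_x = 0, mu_y = 0
Complementary slackness: lambda*(x + y - 123) = 123/2*(123/2 + 123/2 - 123) = 0, mu_x*x = 0*123/2 = 0, mu_y*y = 0*123/2 = 0. Satisfied.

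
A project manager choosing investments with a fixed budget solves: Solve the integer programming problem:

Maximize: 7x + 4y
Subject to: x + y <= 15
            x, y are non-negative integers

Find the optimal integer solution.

Objective: 7x + 4y, constraint: x + y <= 15
Coefficient of x is 7 >= coefficient of y is 4, so allocate the entire budget to x.
Optimal: x = 15, y = 0, value = 105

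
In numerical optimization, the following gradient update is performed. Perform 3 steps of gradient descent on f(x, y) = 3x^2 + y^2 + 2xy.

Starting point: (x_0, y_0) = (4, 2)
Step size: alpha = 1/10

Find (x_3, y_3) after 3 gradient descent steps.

f(x,y) = 3x^2 + y^2 + 2xy
grad_x = 6x + 2y, grad_y = 2y + 2x
Step 1: grad = (28, 12), (6/5, 4/5)
Step 2: grad = (44/5, 4), (8/25, 2/5)
Step 3: grad = (68/25, 36/25), (6/125, 32/125)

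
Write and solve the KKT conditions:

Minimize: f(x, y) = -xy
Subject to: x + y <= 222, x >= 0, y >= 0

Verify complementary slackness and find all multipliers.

Problem: min -xy s.t. x + y <= 222 (multiplier lambda), x >= 0 (mu_x), y >= 0 (mu_y)
KKT stationarity: -y + lambda - mu_x = 0, -x + lambda - mu_y = 0, with lambda, mu_x, mu_y >= 0
Complementary slackness: lambda*(x + y - 222) = 0, mu_x*x = 0, mu_y*y = 0
If lambda = 0: y = -mu_x <= 0 and x = -mu_y <= 0 force x = y = 0 with f = 0; but x = y = 111 is feasible with f = -12321 < 0, so this is not the minimum. Hence lambda > 0 and x + y = 222.
Try x > 0, y > 0 (so mu_x = mu_y = 0): y = lambda, x = lambda => x = y = lambda
x + y = 222 => 2*lambda = 222 => lambda = 111
x* = y* = 111 > 0, consistent with mu_x = mu_y = 0.
(Any feasible point with x = 0 or y = 0 has f = 0 > -12321, so the minimum is not on those boundaries.)
min(-xy) = -12321 (i.e. max xy = 12321)
Multipliers: lambda = 111, mu_x = 0, mu_y = 0
Complementary slackness: lambda*(x + y - 222) = 111*(111 + 111 - 222) = 0, mu_x*x = 0*111 = 0, mu_y*y = 0*111 = 0. Satisfied.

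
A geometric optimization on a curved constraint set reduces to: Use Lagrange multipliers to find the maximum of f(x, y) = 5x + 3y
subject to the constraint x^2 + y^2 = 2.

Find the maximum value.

Set up Lagrange conditions: grad f = lambda * grad g
  5 = 2*lambda*x
  3 = 2*lambda*y
From these: x/y = 5/3, so x = 5t, y = 3t for some t.
Substitute into constraint: (5t)^2 + (3t)^2 = 2
  t^2 * 34 = 2
  t = sqrt(2/34)
Maximum = 5*x + 3*y = (5^2 + 3^2)*t = 34 * sqrt(2/34) = sqrt(68)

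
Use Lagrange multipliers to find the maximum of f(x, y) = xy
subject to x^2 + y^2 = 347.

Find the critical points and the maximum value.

Lagrange conditions: y = 2*lambda*x and x = 2*lambda*y
If x = 0 then y = 0, violating the constraint, so x, y != 0.
Dividing: y/x = x/y => x^2 = y^2 => y = x or y = -x
Constraint: 2x^2 = 347 => x^2 = 347/2 => x = +/-sqrt(347/2)
Critical points: (sqrt(347/2), sqrt(347/2)), (-sqrt(347/2), -sqrt(347/2)), (sqrt(347/2), -sqrt(347/2)), (-sqrt(347/2), sqrt(347/2))
  y = x:  xy = x^2 = 347/2  at (sqrt(347/2), sqrt(347/2)) and (-sqrt(347/2), -sqrt(347/2))
  y = -x: xy = -x^2 = -347/2 at (sqrt(347/2), -sqrt(347/2)) and (-sqrt(347/2), sqrt(347/2))
Maximum xy = 347/2 at (sqrt(347/2), sqrt(347/2)) and (-sqrt(347/2), -sqrt(347/2))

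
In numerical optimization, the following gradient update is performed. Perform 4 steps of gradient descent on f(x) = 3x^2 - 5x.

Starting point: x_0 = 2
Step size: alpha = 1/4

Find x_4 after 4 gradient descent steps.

f(x) = 3x^2 - 5x, f'(x) = 6x + (-5)
Step 1: f'(2) = 7, x_1 = 2 - 1/4 * 7 = 1/4
Step 2: f'(1/4) = -7/2, x_2 = 1/4 - 1/4 * -7/2 = 9/8
Step 3: f'(9/8) = 7/4, x_3 = 9/8 - 1/4 * 7/4 = 11/16
Step 4: f'(11/16) = -7/8, x_4 = 11/16 - 1/4 * -7/8 = 29/32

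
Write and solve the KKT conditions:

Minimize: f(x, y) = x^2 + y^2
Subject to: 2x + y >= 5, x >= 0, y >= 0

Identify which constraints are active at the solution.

KKT conditions for min x^2 + y^2 s.t. 2x + 1y >= 5, x >= 0, y >= 0:
Stationarity: 2x = mu*2 + mu_x, 2y = mu*1 + mu_y, with mu, mu_x, mu_y >= 0
Complementary slackness: mu*(2x + y - 5) = 0, mu_x*x = 0, mu_y*y = 0
(0, 0) is infeasible (2*0 + 1*0 < 5), so if mu = 0 stationarity would force x = mu_x/2 >= 0, y = mu_y/2 >= 0 with mu_x*x = mu_y*y = 0, i.e. x = y = 0: contradiction. Hence mu > 0 and 2x + y = 5 is active.
Try x > 0, y > 0 (so mu_x = mu_y = 0): x = 2*mu/2, y = 1*mu/2
Substitute: 2*(2*mu/2) + 1*(1*mu/2) = 5
  mu*5/2 = 5 => mu = 2
x* = 2 > 0, y* = 1 > 0, consistent with mu_x = mu_y = 0.
f is convex and the constraints are linear, so this KKT point is the global minimum.
f* = 5
Active constraints: 2x + y >= 5 (holds with equality, mu = 2 > 0); x >= 0 and y >= 0 are inactive (mu_x = mu_y = 0).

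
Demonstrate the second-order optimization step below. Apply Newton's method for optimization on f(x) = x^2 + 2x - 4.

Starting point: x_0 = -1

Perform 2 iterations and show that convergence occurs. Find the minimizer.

f(x) = x^2 + 2x - 4, f'(x) = 2x + (2), f''(x) = 2
Step 1: f'(-1) = 0, x_1 = -1 - 0/2 = -1
Step 2: f'(-1) = 0, x_2 = -1 (converged)
Newton's method converges in 1 step for quadratics.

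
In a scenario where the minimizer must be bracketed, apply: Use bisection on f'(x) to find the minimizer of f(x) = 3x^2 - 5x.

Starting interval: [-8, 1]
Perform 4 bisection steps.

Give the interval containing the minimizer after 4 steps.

Finding critical point of f(x) = 3x^2 - 5x using bisection on f'(x) = 6x + -5.
f'(x) = 0 when x = 5/6.
Starting interval: [-8, 1]
Step 1: mid = -7/2, f'(mid) = -26, new interval = [-7/2, 1]
Step 2: mid = -5/4, f'(mid) = -25/2, new interval = [-5/4, 1]
Step 3: mid = -1/8, f'(mid) = -23/4, new interval = [-1/8, 1]
Step 4: mid = 7/16, f'(mid) = -19/8, new interval = [7/16, 1]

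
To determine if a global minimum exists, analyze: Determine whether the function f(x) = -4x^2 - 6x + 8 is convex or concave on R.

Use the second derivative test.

f(x) = -4x^2 - 6x + 8
f'(x) = -8x - 6
f''(x) = -8
Since f''(x) = -8 < 0 for all x, f is concave on R.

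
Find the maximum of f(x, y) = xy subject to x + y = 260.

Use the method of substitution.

Substitute y = 260 - x into f(x,y) = xy:
g(x) = x(260 - x) = 260x - x^2
g'(x) = 260 - 2x = 0  =>  x = 130
y = 260 - 130 = 130
Maximum value = 130 * 130 = 16900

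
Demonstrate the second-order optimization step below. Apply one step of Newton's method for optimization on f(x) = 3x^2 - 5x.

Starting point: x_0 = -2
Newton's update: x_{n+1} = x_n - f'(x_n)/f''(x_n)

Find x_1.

f(x) = 3x^2 - 5x
f'(x) = 6x + (-5), f''(x) = 6
Newton step: x_1 = x_0 - f'(x_0)/f''(x_0)
f'(-2) = -17
x_1 = -2 - -17/6 = 5/6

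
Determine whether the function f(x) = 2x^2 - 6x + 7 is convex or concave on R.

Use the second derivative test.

f(x) = 2x^2 - 6x + 7
f'(x) = 4x - 6
f''(x) = 4
Since f''(x) = 4 > 0 for all x, f is convex on R.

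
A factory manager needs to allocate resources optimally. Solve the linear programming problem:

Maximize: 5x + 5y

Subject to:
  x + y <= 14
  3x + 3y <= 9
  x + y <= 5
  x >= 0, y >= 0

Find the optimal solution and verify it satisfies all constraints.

Feasible vertices: (0, 0), (0, 3), (3, 0)
Objective 5x + 5y at each vertex:
  (0, 0): 0
  (0, 3): 15
  (3, 0): 15
Maximum is 15 at (0, 3).
Verify constraints at (x, y) = (0, 3):
  1*0 + 1*3 = 3 <= 14
  3*0 + 3*3 = 9 <= 9 (active)
  1*0 + 1*3 = 3 <= 5
  x = 0 >= 0, y = 3 >= 0. All constraints satisfied.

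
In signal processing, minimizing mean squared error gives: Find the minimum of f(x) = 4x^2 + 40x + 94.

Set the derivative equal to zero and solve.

f(x) = 4x^2 + 40x + 94
f'(x) = 8x + (40) = 0
x = -40/8 = -5
f(-5) = -6
Since f''(x) = 8 > 0, this is a minimum.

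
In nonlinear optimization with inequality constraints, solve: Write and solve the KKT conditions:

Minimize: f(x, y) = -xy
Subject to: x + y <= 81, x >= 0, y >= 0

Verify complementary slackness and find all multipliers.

Problem: min -xy s.t. x + y <= 81 (multiplier lambda), x >= 0 (mu_x), y >= 0 (mu_y)
KKT stationarity: -y + lambda - mu_x = 0, -x + lambda - mu_y = 0, with lambda, mu_x, mu_y >= 0
Complementary slackness: lambda*(x + y - 81) = 0, mu_x*x = 0, mu_y*y = 0
If lambda = 0: y = -mu_x <= 0 and x = -mu_y <= 0 force x = y = 0 with f = 0; but x = y = 81/2 is feasible with f = -6561/4 < 0, so this is not the minimum. Hence lambda > 0 and x + y = 81.
Try x > 0, y > 0 (so mu_x = mu_y = 0): y = lambda, x = lambda => x = y = lambda
x + y = 81 => 2*lambda = 81 => lambda = 81/2
x* = y* = 81/2 > 0, consistent with mu_x = mu_y = 0.
(Any feasible point with x = 0 or y = 0 has f = 0 > -6561/4, so the minimum is not on those boundaries.)
min(-xy) = -6561/4 (i.e. max xy = 6561/4)
Multipliers: lambda = 81/2, mu_x = 0, mu_y = 0
Complementary slackness: lambda*(x + y - 81) = 81/2*(81/2 + 81/2 - 81) = 0, mu_x*x = 0*81/2 = 0, mu_y*y = 0*81/2 = 0. Satisfied.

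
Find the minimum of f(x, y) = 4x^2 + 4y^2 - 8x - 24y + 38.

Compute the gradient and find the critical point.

f(x,y) = 4x^2 + 4y^2 - 8x - 24y + 38
df/dx = 8x + (-8) = 0  =>  x = 1
df/dy = 8y + (-24) = 0  =>  y = 3
f(1, 3) = 4*(1)^2 + 4*(3)^2 + -8*(1) + -24*(3) + 38 = -2
Hessian is diagonal with entries 8, 8 > 0, so this is a minimum.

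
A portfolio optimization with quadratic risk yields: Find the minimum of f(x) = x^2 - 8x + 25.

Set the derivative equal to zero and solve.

f(x) = x^2 - 8x + 25
f'(x) = 2x + (-8) = 0
x = 8/2 = 4
f(4) = 9
Since f''(x) = 2 > 0, this is a minimum.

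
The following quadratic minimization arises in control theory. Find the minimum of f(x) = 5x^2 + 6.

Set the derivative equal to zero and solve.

f(x) = 5x^2 + 6
f'(x) = 10x + (0) = 0
x = 0/10 = 0
f(0) = 6
Since f''(x) = 10 > 0, this is a minimum.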